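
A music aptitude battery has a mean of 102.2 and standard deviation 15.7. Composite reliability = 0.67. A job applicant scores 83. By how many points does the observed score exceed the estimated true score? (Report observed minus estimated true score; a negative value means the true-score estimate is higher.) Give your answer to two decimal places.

-6.34

T̂ = 0.67(83) + 0.33(102.2) = 55.61 + 33.726 = 89.3360 → 89.336
X − T̂ = 83 − 89.336 = -6.336 → -6.34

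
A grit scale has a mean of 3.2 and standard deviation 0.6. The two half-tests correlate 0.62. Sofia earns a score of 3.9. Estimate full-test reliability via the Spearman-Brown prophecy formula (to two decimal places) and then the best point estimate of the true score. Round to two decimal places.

Spearman-Brown: ρ = 2r/(1 + r) = 2(0.62)/(1 + 0.62) = 1.240/1.62 = 0.7654 → 0.77
Weight the observed score by reliability and the mean by (1 − reliability): T̂ = 0.77·3.9 + 0.23·3.2 = 3.003 + 0.736 = 3.739.

3.74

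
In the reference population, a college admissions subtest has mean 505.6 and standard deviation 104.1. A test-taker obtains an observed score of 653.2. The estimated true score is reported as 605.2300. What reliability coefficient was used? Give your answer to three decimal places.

T̂ = ρX + (1 − ρ)μ  ⇒  T̂ − μ = ρ(X − μ)
ρ = (T̂ − μ)/(X − μ) = (605.2300 − 505.6) / (653.2 − 505.6) = 99.6300 / 147.6 = 0.67500

0.675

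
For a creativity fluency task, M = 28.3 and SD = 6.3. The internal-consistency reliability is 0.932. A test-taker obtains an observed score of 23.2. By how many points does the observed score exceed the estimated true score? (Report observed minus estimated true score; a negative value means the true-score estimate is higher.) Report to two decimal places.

T̂ = ρX + (1 − ρ)μ
  = 0.932 × 23.2 + 0.068 × 28.3
  = 21.6224 + 1.9244
  = 23.5468
  ≈ 23.547
X − T̂ = 23.2 − 23.547 = -0.347 → -0.35

-0.35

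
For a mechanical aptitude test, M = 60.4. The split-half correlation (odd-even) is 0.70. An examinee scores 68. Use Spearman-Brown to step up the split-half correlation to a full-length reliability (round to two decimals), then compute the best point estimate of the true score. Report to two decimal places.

66.63

Spearman-Brown: ρ = 2r/(1 + r) = 2(0.70)/(1 + 0.70) = 1.400/1.70 = 0.8235 → 0.82
Weight the observed score by reliability and the mean by (1 − reliability): T̂ = 0.82·68 + 0.18·60.4 = 55.76 + 10.872 = 66.632.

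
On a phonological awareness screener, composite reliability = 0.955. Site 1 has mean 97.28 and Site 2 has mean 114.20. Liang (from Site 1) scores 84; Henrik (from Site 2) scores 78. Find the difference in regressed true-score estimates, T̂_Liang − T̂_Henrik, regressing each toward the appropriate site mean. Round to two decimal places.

4.97

T̂_Liang = 0.955(84) + 0.045(97.28) = 84.5976
T̂_Henrik = 0.955(78) + 0.045(114.20) = 79.6290
Difference = 84.5976 − 79.6290 = 4.9686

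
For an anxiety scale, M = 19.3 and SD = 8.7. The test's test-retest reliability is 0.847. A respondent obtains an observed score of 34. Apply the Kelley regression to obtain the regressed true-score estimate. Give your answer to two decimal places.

T̂ = ρX + (1 − ρ)μ
  = 0.847 × 34 + 0.153 × 19.3
  = 28.798 + 2.9529
  = 31.751
  ≈ 31.75

31.75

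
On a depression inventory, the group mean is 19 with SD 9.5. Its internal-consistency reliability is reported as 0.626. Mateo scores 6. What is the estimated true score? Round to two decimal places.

Weight the observed score by reliability and the mean by (1 − reliability): T̂ = 0.626·6 + 0.374·19 = 3.756 + 7.106 = 10.862.

10.86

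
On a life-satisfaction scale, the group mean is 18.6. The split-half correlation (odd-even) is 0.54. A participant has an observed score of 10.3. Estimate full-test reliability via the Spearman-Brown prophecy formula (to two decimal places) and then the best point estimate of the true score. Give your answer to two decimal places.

Spearman-Brown: ρ = 2r/(1 + r) = 2(0.54)/(1 + 0.54) = 1.080/1.54 = 0.7013 → 0.70
T̂ = 0.70(10.3) + 0.30(18.6) = 7.210 + 5.580 = 12.790 → 12.79

12.79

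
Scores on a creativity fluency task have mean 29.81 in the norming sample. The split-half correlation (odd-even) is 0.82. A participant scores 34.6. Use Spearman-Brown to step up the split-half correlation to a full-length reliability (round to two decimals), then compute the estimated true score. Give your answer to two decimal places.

34.12

Spearman-Brown: ρ = 2r/(1 + r) = 2(0.82)/(1 + 0.82) = 1.640/1.82 = 0.9011 → 0.90
Kelley's formula gives T̂ = 0.90·34.6 + 0.10·29.81 = 31.140 + 2.9810 = 34.121.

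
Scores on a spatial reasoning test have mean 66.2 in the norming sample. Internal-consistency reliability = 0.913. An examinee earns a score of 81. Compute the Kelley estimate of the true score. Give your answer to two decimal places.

Kelley's formula gives T̂ = 0.913·81 + 0.087·66.2 = 73.953 + 5.7594 = 79.712.

79.71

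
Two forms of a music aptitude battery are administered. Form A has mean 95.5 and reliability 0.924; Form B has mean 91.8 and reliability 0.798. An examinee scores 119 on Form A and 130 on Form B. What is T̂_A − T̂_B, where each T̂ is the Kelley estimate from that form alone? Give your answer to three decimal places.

-5.070

T̂_A = 0.924(119) + 0.076(95.5) = 117.21400
T̂_B = 0.798(130) + 0.202(91.8) = 122.28360
T̂_A − T̂_B = -5.06960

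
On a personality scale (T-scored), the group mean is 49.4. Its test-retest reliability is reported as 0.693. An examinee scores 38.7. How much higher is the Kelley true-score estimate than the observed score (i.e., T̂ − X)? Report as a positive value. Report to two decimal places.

3.28

T̂ = ρX + (1 − ρ)μ
  = 0.693 × 38.7 + 0.307 × 49.4
  = 26.8191 + 15.1658
  = 41.9849
  ≈ 41.985
T̂ − X = 41.985 − 38.7 = 3.285 → 3.28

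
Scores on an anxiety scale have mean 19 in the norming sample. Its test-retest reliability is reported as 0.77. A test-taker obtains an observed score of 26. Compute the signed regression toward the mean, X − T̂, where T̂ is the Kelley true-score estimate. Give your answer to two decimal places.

1.61

T̂ = 0.77(26) + 0.23(19) = 20.02 + 4.37 = 24.3900 → 24.390
X − T̂ = 26 − 24.390 = 1.610 → 1.61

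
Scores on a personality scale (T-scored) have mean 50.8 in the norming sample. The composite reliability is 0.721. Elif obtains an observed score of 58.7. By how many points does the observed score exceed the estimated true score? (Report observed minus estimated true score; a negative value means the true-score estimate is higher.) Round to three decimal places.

2.204

Regress the observed score toward the mean by the unreliability: T̂ = 0.721·58.7 + 0.279·50.8 = 42.3227 + 14.1732 = 56.49590.
X − T̂ = 58.7 − 56.4959 = 2.2041 → 2.204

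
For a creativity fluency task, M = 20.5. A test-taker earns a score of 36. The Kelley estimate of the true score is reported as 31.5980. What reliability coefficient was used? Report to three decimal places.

0.716

T̂ = ρX + (1 − ρ)μ  ⇒  T̂ − μ = ρ(X − μ)
ρ = (T̂ − μ)/(X − μ) = (31.5980 − 20.5) / (36 − 20.5) = 11.0980 / 15.5 = 0.71600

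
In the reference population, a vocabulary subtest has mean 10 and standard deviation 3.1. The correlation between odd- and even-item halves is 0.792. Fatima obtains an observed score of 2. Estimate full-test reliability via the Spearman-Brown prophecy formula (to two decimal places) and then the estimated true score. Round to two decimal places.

Spearman-Brown: ρ = 2r/(1 + r) = 2(0.792)/(1 + 0.792) = 1.5840/1.792 = 0.8839 → 0.88
Weight the observed score by reliability and the mean by (1 − reliability): T̂ = 0.88·2 + 0.12·10 = 1.76 + 1.20 = 2.960.

2.96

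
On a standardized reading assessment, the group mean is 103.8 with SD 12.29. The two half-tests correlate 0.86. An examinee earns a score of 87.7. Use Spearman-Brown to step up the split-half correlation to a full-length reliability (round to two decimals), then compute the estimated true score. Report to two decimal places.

88.99

Spearman-Brown: ρ = 2r/(1 + r) = 2(0.86)/(1 + 0.86) = 1.720/1.86 = 0.9247 → 0.92
Kelley's formula gives T̂ = 0.92·87.7 + 0.08·103.8 = 80.684 + 8.304 = 88.988.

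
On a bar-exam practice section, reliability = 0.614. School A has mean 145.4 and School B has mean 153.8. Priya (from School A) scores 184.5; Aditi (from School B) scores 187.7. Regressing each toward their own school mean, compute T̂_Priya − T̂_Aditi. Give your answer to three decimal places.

-5.207

T̂_Priya = 0.614(184.5) + 0.386(145.4) = 169.40740
T̂_Aditi = 0.614(187.7) + 0.386(153.8) = 174.61460
Difference = 169.40740 − 174.61460 = -5.20720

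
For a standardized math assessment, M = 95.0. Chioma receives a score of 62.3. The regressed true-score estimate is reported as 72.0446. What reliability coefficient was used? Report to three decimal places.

T̂ = ρX + (1 − ρ)μ  ⇒  T̂ − μ = ρ(X − μ)
ρ = (T̂ − μ)/(X − μ) = (72.0446 − 95.0) / (62.3 − 95.0) = -22.9554 / -32.7 = 0.70200

0.702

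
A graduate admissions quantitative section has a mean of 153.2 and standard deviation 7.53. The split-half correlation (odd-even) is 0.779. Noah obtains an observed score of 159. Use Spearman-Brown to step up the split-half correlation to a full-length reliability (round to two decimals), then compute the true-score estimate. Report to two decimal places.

158.30

Spearman-Brown: ρ = 2r/(1 + r) = 2(0.779)/(1 + 0.779) = 1.5580/1.779 = 0.8758 → 0.88
Kelley's formula gives T̂ = 0.88·159 + 0.12·153.2 = 139.92 + 18.384 = 158.304.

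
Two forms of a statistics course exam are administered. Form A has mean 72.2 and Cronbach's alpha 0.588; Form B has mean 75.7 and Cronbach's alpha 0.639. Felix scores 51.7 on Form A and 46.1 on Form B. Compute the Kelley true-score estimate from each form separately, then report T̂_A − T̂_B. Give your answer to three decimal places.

3.360

T̂_A = 0.588(51.7) + 0.412(72.2) = 60.14600
T̂_B = 0.639(46.1) + 0.361(75.7) = 56.78560
T̂_A − T̂_B = 3.36040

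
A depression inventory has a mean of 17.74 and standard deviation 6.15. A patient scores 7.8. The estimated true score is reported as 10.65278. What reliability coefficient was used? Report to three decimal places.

T̂ = ρX + (1 − ρ)μ  ⇒  T̂ − μ = ρ(X − μ)
ρ = (T̂ − μ)/(X − μ) = (10.65278 − 17.74) / (7.8 − 17.74) = -7.08722 / -9.94 = 0.71300

0.713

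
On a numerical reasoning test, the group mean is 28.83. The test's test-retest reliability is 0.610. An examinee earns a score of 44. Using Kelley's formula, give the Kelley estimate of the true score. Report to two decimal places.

Regress the observed score toward the mean by the unreliability: T̂ = 0.610·44 + 0.390·28.83 = 26.840 + 11.24370 = 38.084.

38.08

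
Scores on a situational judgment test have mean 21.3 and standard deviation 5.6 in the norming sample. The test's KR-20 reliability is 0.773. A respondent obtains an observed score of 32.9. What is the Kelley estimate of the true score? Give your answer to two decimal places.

30.27

T̂ = ρX + (1 − ρ)μ
  = 0.773 × 32.9 + 0.227 × 21.3
  = 25.4317 + 4.8351
  = 30.267
  ≈ 30.27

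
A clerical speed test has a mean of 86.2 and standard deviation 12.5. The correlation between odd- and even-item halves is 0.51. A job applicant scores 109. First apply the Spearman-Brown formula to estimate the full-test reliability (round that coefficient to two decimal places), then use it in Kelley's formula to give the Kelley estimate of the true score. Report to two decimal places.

101.70

Spearman-Brown: ρ = 2r/(1 + r) = 2(0.51)/(1 + 0.51) = 1.020/1.51 = 0.6755 → 0.68
T̂ = 0.68(109) + 0.32(86.2) = 74.12 + 27.584 = 101.704 → 101.70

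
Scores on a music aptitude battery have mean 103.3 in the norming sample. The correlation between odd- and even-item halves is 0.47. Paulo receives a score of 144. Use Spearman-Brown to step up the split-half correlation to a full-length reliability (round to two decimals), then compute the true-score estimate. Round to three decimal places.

129.348

Spearman-Brown: ρ = 2r/(1 + r) = 2(0.47)/(1 + 0.47) = 0.940/1.47 = 0.6395 → 0.64
T̂ = 0.64(144) + 0.36(103.3) = 92.16 + 37.188 = 129.3480 → 129.348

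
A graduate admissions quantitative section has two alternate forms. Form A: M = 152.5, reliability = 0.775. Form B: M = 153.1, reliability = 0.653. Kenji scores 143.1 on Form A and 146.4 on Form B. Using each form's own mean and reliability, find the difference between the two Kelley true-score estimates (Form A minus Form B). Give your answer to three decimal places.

-3.510

T̂_A = 0.775(143.1) + 0.225(152.5) = 145.21500
T̂_B = 0.653(146.4) + 0.347(153.1) = 148.72490
T̂_A − T̂_B = -3.50990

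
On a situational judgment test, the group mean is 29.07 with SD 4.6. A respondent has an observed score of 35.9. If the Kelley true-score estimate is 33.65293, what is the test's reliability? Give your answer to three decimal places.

T̂ = ρX + (1 − ρ)μ  ⇒  T̂ − μ = ρ(X − μ)
ρ = (T̂ − μ)/(X − μ) = (33.65293 − 29.07) / (35.9 − 29.07) = 4.58293 / 6.83 = 0.67100

0.671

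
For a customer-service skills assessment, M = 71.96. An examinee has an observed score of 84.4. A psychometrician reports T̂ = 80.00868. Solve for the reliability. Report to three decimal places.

0.647

T̂ = ρX + (1 − ρ)μ  ⇒  T̂ − μ = ρ(X − μ)
ρ = (T̂ − μ)/(X − μ) = (80.00868 − 71.96) / (84.4 − 71.96) = 8.04868 / 12.44 = 0.64700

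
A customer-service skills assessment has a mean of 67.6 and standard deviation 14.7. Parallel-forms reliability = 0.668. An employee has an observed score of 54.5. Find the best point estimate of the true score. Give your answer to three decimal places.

Regress the observed score toward the mean by the unreliability: T̂ = 0.668·54.5 + 0.332·67.6 = 36.4060 + 22.4432 = 58.8492.

58.849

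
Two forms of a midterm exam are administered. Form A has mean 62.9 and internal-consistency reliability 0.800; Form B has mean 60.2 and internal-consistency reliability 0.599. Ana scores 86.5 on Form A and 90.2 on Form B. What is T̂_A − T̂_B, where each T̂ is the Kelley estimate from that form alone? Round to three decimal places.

T̂_A = 0.800(86.5) + 0.200(62.9) = 81.78000
T̂_B = 0.599(90.2) + 0.401(60.2) = 78.17000
T̂_A − T̂_B = 3.61000

3.610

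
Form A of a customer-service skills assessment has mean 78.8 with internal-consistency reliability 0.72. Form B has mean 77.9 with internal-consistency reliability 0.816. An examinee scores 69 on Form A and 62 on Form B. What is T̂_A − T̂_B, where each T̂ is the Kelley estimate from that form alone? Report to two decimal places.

T̂_A = 0.72(69) + 0.28(78.8) = 71.7440
T̂_B = 0.816(62) + 0.184(77.9) = 64.9256
T̂_A − T̂_B = 6.8184

6.82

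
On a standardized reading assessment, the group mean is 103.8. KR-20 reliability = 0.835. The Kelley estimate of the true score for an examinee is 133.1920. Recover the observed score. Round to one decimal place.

139.0

T̂ = ρX + (1 − ρ)μ  ⇒  X = (T̂ − (1 − ρ)μ) / ρ
X = (133.1920 − 0.165 × 103.8) / 0.835 = (133.1920 − 17.1270) / 0.835 = 116.0650 / 0.835 = 139.000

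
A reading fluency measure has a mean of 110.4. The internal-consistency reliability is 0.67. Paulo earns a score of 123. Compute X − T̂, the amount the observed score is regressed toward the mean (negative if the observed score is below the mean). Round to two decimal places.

4.16

Weight the observed score by reliability and the mean by (1 − reliability): T̂ = 0.67·123 + 0.33·110.4 = 82.41 + 36.432 = 118.8420.
X − T̂ = 123 − 118.842 = 4.158 → 4.16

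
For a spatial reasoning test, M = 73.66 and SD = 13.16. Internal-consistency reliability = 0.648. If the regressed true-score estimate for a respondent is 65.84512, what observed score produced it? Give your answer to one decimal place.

T̂ = ρX + (1 − ρ)μ  ⇒  X = (T̂ − (1 − ρ)μ) / ρ
X = (65.84512 − 0.352 × 73.66) / 0.648 = (65.84512 − 25.92832) / 0.648 = 39.91680 / 0.648 = 61.600

61.6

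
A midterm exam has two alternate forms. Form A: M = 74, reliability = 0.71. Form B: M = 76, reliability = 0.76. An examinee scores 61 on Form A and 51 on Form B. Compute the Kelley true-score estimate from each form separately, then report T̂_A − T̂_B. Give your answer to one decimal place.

T̂_A = 0.71(61) + 0.29(74) = 64.770
T̂_B = 0.76(51) + 0.24(76) = 57.000
T̂_A − T̂_B = 7.770

7.8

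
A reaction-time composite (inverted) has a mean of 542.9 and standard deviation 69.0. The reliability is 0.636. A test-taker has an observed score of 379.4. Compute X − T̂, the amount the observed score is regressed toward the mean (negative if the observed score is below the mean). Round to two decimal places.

-59.51

T̂ = ρX + (1 − ρ)μ
  = 0.636 × 379.4 + 0.364 × 542.9
  = 241.2984 + 197.6156
  = 438.9140
  ≈ 438.914
X − T̂ = 379.4 − 438.914 = -59.514 → -59.51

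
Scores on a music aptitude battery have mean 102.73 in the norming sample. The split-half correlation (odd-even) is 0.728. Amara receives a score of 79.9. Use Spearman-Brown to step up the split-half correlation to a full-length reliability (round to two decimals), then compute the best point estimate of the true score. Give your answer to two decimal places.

Spearman-Brown: ρ = 2r/(1 + r) = 2(0.728)/(1 + 0.728) = 1.4560/1.728 = 0.8426 → 0.84
Regress the observed score toward the mean by the unreliability: T̂ = 0.84·79.9 + 0.16·102.73 = 67.116 + 16.4368 = 83.553.

83.55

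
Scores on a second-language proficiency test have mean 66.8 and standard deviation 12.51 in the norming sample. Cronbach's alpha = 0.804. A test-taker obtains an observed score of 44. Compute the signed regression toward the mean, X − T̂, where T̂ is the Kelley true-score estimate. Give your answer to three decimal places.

T̂ = ρX + (1 − ρ)μ
  = 0.804 × 44 + 0.196 × 66.8
  = 35.376 + 13.0928
  = 48.46880
  ≈ 48.4688
X − T̂ = 44 − 48.4688 = -4.4688 → -4.469

-4.469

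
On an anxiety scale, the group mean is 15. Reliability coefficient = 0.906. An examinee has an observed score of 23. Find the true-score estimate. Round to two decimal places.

T̂ = ρX + (1 − ρ)μ
  = 0.906 × 23 + 0.094 × 15
  = 20.838 + 1.410
  = 22.248
  ≈ 22.25

22.25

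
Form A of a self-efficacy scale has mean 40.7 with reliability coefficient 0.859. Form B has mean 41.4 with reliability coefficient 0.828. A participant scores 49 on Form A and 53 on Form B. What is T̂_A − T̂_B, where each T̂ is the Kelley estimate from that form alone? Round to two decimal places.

T̂_A = 0.859(49) + 0.141(40.7) = 47.8297
T̂_B = 0.828(53) + 0.172(41.4) = 51.0048
T̂_A − T̂_B = -3.1751

-3.18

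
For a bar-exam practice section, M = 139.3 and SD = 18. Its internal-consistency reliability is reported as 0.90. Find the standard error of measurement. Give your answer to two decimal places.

SEM = SD · √(1 − ρ) = 18 × √0.10 = 18 × 0.3162 = 5.692

5.69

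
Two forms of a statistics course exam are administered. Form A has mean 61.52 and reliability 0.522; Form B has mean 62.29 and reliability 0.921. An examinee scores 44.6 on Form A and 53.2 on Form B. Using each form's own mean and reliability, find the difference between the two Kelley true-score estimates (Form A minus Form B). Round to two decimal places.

T̂_A = 0.522(44.6) + 0.478(61.52) = 52.6878
T̂_B = 0.921(53.2) + 0.079(62.29) = 53.9181
T̂_A − T̂_B = -1.2304

-1.23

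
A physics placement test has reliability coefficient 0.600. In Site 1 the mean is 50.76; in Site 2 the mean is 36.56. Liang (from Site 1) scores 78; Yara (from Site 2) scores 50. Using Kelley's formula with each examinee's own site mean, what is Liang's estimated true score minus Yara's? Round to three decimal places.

22.480

T̂_Liang = 0.600(78) + 0.400(50.76) = 67.10400
T̂_Yara = 0.600(50) + 0.400(36.56) = 44.62400
Difference = 67.10400 − 44.62400 = 22.48000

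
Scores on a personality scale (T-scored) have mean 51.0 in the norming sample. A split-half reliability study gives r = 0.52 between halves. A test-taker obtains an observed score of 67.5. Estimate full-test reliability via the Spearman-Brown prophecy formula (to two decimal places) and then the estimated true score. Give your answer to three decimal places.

Spearman-Brown: ρ = 2r/(1 + r) = 2(0.52)/(1 + 0.52) = 1.040/1.52 = 0.6842 → 0.68
Kelley's formula gives T̂ = 0.68·67.5 + 0.32·51.0 = 45.900 + 16.320 = 62.2200.

62.220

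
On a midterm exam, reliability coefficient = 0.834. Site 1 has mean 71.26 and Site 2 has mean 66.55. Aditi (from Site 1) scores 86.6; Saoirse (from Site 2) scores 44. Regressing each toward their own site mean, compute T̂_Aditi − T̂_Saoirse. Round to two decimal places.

T̂_Aditi = 0.834(86.6) + 0.166(71.26) = 84.0536
T̂_Saoirse = 0.834(44) + 0.166(66.55) = 47.7433
Difference = 84.0536 − 47.7433 = 36.3103

36.31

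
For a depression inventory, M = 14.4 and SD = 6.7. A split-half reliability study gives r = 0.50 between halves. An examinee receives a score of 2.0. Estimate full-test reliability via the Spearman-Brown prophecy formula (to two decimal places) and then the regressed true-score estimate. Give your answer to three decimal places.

6.092

Spearman-Brown: ρ = 2r/(1 + r) = 2(0.50)/(1 + 0.50) = 1.000/1.50 = 0.6667 → 0.67
T̂ = ρX + (1 − ρ)μ
  = 0.67 × 2.0 + 0.33 × 14.4
  = 1.340 + 4.752
  = 6.0920
  ≈ 6.092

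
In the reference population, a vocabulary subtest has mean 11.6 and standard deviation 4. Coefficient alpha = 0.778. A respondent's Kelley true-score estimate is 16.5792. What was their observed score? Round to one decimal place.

T̂ = ρX + (1 − ρ)μ  ⇒  X = (T̂ − (1 − ρ)μ) / ρ
X = (16.5792 − 0.222 × 11.6) / 0.778 = (16.5792 − 2.5752) / 0.778 = 14.0040 / 0.778 = 18.000

18.0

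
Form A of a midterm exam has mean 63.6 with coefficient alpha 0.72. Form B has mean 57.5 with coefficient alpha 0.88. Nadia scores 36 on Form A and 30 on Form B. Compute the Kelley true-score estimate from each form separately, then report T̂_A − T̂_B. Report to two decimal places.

T̂_A = 0.72(36) + 0.28(63.6) = 43.7280
T̂_B = 0.88(30) + 0.12(57.5) = 33.3000
T̂_A − T̂_B = 10.4280

10.43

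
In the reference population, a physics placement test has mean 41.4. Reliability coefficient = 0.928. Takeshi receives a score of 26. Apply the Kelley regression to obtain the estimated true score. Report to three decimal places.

T̂ = 0.928(26) + 0.072(41.4) = 24.128 + 2.9808 = 27.1088 → 27.109

27.109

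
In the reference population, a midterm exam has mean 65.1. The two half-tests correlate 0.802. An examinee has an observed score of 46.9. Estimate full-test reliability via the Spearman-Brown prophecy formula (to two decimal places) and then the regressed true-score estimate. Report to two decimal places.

Spearman-Brown: ρ = 2r/(1 + r) = 2(0.802)/(1 + 0.802) = 1.6040/1.802 = 0.8901 → 0.89
T̂ = ρX + (1 − ρ)μ
  = 0.89 × 46.9 + 0.11 × 65.1
  = 41.741 + 7.161
  = 48.902
  ≈ 48.90

48.90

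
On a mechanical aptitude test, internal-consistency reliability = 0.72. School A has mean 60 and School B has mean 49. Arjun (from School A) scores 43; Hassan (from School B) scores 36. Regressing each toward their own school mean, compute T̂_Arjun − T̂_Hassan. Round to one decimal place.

8.1

T̂_Arjun = 0.72(43) + 0.28(60) = 47.760
T̂_Hassan = 0.72(36) + 0.28(49) = 39.640
Difference = 47.760 − 39.640 = 8.120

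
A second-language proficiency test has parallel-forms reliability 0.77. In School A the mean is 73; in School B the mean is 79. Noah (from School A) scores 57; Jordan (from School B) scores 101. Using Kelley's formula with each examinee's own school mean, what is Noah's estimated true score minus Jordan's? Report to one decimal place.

-35.3

T̂_Noah = 0.77(57) + 0.23(73) = 60.680
T̂_Jordan = 0.77(101) + 0.23(79) = 95.940
Difference = 60.680 − 95.940 = -35.260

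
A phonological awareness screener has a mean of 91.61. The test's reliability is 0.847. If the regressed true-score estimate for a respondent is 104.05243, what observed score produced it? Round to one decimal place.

T̂ = ρX + (1 − ρ)μ  ⇒  X = (T̂ − (1 − ρ)μ) / ρ
X = (104.05243 − 0.153 × 91.61) / 0.847 = (104.05243 − 14.01633) / 0.847 = 90.03610 / 0.847 = 106.300

106.3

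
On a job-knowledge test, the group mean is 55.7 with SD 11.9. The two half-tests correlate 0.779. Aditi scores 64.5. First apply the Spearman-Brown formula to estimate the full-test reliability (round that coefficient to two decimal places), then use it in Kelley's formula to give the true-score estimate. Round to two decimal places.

63.44

Spearman-Brown: ρ = 2r/(1 + r) = 2(0.779)/(1 + 0.779) = 1.5580/1.779 = 0.8758 → 0.88
T̂ = ρX + (1 − ρ)μ
  = 0.88 × 64.5 + 0.12 × 55.7
  = 56.760 + 6.684
  = 63.444
  ≈ 63.44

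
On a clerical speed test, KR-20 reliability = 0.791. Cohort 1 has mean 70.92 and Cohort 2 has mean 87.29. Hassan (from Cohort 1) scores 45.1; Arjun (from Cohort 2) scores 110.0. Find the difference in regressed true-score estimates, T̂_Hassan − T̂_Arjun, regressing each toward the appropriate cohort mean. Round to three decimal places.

T̂_Hassan = 0.791(45.1) + 0.209(70.92) = 50.49638
T̂_Arjun = 0.791(110.0) + 0.209(87.29) = 105.25361
Difference = 50.49638 − 105.25361 = -54.75723

-54.757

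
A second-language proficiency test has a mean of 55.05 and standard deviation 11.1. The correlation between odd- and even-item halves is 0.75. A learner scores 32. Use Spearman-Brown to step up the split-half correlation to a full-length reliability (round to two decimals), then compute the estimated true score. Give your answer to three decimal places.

35.227

Spearman-Brown: ρ = 2r/(1 + r) = 2(0.75)/(1 + 0.75) = 1.500/1.75 = 0.8571 → 0.86
T̂ = 0.86(32) + 0.14(55.05) = 27.52 + 7.7070 = 35.2270 → 35.227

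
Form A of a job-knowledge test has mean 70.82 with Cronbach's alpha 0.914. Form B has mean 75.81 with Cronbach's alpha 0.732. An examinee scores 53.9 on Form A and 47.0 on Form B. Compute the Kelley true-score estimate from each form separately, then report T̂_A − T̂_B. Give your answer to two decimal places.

0.63

T̂_A = 0.914(53.9) + 0.086(70.82) = 55.3551
T̂_B = 0.732(47.0) + 0.268(75.81) = 54.7211
T̂_A − T̂_B = 0.6340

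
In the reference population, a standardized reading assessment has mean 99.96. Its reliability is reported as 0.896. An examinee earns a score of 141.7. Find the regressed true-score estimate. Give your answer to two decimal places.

T̂ = ρX + (1 − ρ)μ
  = 0.896 × 141.7 + 0.104 × 99.96
  = 126.9632 + 10.39584
  = 137.359
  ≈ 137.36

137.36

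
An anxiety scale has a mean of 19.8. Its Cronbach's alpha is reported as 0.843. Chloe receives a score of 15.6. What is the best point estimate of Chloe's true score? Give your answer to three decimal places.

16.259

Regress the observed score toward the mean by the unreliability: T̂ = 0.843·15.6 + 0.157·19.8 = 13.1508 + 3.1086 = 16.2594.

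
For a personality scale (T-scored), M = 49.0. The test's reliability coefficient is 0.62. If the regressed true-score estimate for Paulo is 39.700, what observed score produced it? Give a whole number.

34

T̂ = ρX + (1 − ρ)μ  ⇒  X = (T̂ − (1 − ρ)μ) / ρ
X = (39.700 − 0.38 × 49.0) / 0.62 = (39.700 − 18.620) / 0.62 = 21.080 / 0.62 = 34.00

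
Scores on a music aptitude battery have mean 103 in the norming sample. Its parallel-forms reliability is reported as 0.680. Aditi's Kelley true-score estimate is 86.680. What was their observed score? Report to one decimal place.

79.0

T̂ = ρX + (1 − ρ)μ  ⇒  X = (T̂ − (1 − ρ)μ) / ρ
X = (86.680 − 0.320 × 103) / 0.680 = (86.680 − 32.960) / 0.680 = 53.720 / 0.680 = 79.000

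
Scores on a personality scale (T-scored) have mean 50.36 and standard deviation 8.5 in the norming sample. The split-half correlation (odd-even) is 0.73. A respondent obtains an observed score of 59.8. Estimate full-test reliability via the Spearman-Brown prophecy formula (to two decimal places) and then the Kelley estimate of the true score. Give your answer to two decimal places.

58.29

Spearman-Brown: ρ = 2r/(1 + r) = 2(0.73)/(1 + 0.73) = 1.460/1.73 = 0.8439 → 0.84
T̂ = 0.84(59.8) + 0.16(50.36) = 50.232 + 8.0576 = 58.290 → 58.29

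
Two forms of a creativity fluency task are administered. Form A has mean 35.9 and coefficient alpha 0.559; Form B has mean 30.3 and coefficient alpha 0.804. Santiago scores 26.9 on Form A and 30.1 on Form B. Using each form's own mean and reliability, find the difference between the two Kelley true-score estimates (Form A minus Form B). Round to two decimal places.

0.73

T̂_A = 0.559(26.9) + 0.441(35.9) = 30.8690
T̂_B = 0.804(30.1) + 0.196(30.3) = 30.1392
T̂_A − T̂_B = 0.7298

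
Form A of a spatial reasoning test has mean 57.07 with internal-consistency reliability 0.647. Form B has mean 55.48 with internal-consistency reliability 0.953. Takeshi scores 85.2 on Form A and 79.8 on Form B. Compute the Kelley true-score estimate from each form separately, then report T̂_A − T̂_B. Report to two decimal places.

-3.39

T̂_A = 0.647(85.2) + 0.353(57.07) = 75.2701
T̂_B = 0.953(79.8) + 0.047(55.48) = 78.6570
T̂_A − T̂_B = -3.3868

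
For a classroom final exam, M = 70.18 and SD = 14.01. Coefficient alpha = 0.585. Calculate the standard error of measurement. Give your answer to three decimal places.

SEM = SD · √(1 − ρ) = 14.01 × √0.415 = 14.01 × 0.6442 = 9.0253

9.025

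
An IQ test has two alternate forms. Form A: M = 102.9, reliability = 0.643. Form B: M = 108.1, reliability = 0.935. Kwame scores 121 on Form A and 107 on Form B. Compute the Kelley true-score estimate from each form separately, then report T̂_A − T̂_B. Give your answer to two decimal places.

T̂_A = 0.643(121) + 0.357(102.9) = 114.5383
T̂_B = 0.935(107) + 0.065(108.1) = 107.0715
T̂_A − T̂_B = 7.4668

7.47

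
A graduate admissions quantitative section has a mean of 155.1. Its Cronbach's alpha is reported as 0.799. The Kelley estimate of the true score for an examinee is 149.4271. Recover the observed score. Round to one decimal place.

T̂ = ρX + (1 − ρ)μ  ⇒  X = (T̂ − (1 − ρ)μ) / ρ
X = (149.4271 − 0.201 × 155.1) / 0.799 = (149.4271 − 31.1751) / 0.799 = 118.2520 / 0.799 = 148.000

148.0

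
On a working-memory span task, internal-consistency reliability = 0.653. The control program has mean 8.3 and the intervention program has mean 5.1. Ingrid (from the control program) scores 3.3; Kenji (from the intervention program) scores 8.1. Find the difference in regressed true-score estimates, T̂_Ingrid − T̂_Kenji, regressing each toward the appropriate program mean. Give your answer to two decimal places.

T̂_Ingrid = 0.653(3.3) + 0.347(8.3) = 5.0350
T̂_Kenji = 0.653(8.1) + 0.347(5.1) = 7.0590
Difference = 5.0350 − 7.0590 = -2.0240

-2.02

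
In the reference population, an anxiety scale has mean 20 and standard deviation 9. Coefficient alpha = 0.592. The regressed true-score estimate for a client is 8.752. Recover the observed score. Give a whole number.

1

T̂ = ρX + (1 − ρ)μ  ⇒  X = (T̂ − (1 − ρ)μ) / ρ
X = (8.752 − 0.408 × 20) / 0.592 = (8.752 − 8.160) / 0.592 = 0.592 / 0.592 = 1.00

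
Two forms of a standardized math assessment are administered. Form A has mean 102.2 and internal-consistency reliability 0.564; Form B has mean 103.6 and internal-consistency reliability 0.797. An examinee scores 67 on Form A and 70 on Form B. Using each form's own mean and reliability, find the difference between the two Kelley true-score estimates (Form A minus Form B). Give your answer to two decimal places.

T̂_A = 0.564(67) + 0.436(102.2) = 82.3472
T̂_B = 0.797(70) + 0.203(103.6) = 76.8208
T̂_A − T̂_B = 5.5264

5.53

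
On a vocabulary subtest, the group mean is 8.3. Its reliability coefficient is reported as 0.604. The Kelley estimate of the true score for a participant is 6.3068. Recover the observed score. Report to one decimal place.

5.0

T̂ = ρX + (1 − ρ)μ  ⇒  X = (T̂ − (1 − ρ)μ) / ρ
X = (6.3068 − 0.396 × 8.3) / 0.604 = (6.3068 − 3.2868) / 0.604 = 3.0200 / 0.604 = 5.000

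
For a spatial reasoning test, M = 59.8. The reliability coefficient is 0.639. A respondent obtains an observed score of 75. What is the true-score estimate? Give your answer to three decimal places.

69.513

Weight the observed score by reliability and the mean by (1 − reliability): T̂ = 0.639·75 + 0.361·59.8 = 47.925 + 21.5878 = 69.5128.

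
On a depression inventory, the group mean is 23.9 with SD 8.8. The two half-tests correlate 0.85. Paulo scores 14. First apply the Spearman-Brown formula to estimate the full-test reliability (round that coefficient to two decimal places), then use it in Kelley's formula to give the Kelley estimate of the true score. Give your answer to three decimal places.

14.792

Spearman-Brown: ρ = 2r/(1 + r) = 2(0.85)/(1 + 0.85) = 1.700/1.85 = 0.9189 → 0.92
Regress the observed score toward the mean by the unreliability: T̂ = 0.92·14 + 0.08·23.9 = 12.88 + 1.912 = 14.7920.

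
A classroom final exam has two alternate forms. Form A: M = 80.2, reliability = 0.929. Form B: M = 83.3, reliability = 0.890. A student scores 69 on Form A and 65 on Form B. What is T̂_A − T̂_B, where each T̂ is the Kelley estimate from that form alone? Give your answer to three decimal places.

T̂_A = 0.929(69) + 0.071(80.2) = 69.79520
T̂_B = 0.890(65) + 0.110(83.3) = 67.01300
T̂_A − T̂_B = 2.78220

2.782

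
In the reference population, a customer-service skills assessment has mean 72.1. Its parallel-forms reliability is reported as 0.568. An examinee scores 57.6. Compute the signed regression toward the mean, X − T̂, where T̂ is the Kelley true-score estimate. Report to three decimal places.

-6.264

Kelley's formula gives T̂ = 0.568·57.6 + 0.432·72.1 = 32.7168 + 31.1472 = 63.86400.
X − T̂ = 57.6 − 63.8640 = -6.2640 → -6.264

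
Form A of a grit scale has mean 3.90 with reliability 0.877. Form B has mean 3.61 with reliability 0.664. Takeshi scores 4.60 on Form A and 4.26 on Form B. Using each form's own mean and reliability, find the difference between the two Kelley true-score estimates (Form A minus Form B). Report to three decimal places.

0.472

T̂_A = 0.877(4.60) + 0.123(3.90) = 4.51390
T̂_B = 0.664(4.26) + 0.336(3.61) = 4.04160
T̂_A − T̂_B = 0.47230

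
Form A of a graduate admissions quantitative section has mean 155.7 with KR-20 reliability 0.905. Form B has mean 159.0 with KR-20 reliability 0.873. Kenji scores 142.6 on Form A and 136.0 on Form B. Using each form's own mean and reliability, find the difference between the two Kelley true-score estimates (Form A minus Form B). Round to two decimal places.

T̂_A = 0.905(142.6) + 0.095(155.7) = 143.8445
T̂_B = 0.873(136.0) + 0.127(159.0) = 138.9210
T̂_A − T̂_B = 4.9235

4.92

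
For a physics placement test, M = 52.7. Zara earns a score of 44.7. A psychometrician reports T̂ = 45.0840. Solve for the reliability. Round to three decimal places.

0.952

T̂ = ρX + (1 − ρ)μ  ⇒  T̂ − μ = ρ(X − μ)
ρ = (T̂ − μ)/(X − μ) = (45.0840 − 52.7) / (44.7 − 52.7) = -7.6160 / -8.0 = 0.95200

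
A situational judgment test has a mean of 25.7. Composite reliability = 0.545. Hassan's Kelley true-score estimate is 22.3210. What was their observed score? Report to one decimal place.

T̂ = ρX + (1 − ρ)μ  ⇒  X = (T̂ − (1 − ρ)μ) / ρ
X = (22.3210 − 0.455 × 25.7) / 0.545 = (22.3210 − 11.6935) / 0.545 = 10.6275 / 0.545 = 19.500

19.5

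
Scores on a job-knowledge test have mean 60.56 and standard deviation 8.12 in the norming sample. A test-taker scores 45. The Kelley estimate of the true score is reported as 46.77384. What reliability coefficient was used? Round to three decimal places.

T̂ = ρX + (1 − ρ)μ  ⇒  T̂ − μ = ρ(X − μ)
ρ = (T̂ − μ)/(X − μ) = (46.77384 − 60.56) / (45 − 60.56) = -13.78616 / -15.56 = 0.88600

0.886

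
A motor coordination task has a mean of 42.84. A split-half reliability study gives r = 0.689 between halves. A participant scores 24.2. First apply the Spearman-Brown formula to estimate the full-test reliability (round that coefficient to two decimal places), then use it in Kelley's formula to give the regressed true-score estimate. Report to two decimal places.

Spearman-Brown: ρ = 2r/(1 + r) = 2(0.689)/(1 + 0.689) = 1.3780/1.689 = 0.8159 → 0.82
Weight the observed score by reliability and the mean by (1 − reliability): T̂ = 0.82·24.2 + 0.18·42.84 = 19.844 + 7.7112 = 27.555.

27.56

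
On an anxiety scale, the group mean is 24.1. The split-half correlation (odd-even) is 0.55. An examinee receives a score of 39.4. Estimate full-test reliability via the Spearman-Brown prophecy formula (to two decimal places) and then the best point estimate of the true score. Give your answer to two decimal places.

Spearman-Brown: ρ = 2r/(1 + r) = 2(0.55)/(1 + 0.55) = 1.100/1.55 = 0.7097 → 0.71
T̂ = ρX + (1 − ρ)μ
  = 0.71 × 39.4 + 0.29 × 24.1
  = 27.974 + 6.989
  = 34.963
  ≈ 34.96

34.96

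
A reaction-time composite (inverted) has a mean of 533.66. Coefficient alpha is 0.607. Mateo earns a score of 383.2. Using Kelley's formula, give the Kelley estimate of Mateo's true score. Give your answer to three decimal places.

442.331

T̂ = 0.607(383.2) + 0.393(533.66) = 232.6024 + 209.72838 = 442.3308 → 442.331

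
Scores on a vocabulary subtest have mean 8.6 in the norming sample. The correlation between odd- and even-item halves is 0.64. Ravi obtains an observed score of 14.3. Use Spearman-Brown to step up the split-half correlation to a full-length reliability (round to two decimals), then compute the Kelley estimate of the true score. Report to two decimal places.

13.05

Spearman-Brown: ρ = 2r/(1 + r) = 2(0.64)/(1 + 0.64) = 1.280/1.64 = 0.7805 → 0.78
Regress the observed score toward the mean by the unreliability: T̂ = 0.78·14.3 + 0.22·8.6 = 11.154 + 1.892 = 13.046.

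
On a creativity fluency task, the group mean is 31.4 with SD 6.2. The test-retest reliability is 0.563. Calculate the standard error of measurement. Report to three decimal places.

SEM = SD · √(1 − ρ) = 6.2 × √0.437 = 6.2 × 0.6611 = 4.0986

4.099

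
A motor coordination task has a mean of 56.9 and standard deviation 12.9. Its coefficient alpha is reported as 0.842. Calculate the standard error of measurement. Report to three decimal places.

5.128

SEM = SD · √(1 − ρ) = 12.9 × √0.158 = 12.9 × 0.3975 = 5.1276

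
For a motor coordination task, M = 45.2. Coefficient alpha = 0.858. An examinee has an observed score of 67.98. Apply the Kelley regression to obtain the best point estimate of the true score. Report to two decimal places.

64.75

T̂ = 0.858(67.98) + 0.142(45.2) = 58.32684 + 6.4184 = 64.745 → 64.75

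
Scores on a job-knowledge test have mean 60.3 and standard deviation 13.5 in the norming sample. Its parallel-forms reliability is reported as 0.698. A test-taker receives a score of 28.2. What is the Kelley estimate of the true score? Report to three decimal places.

T̂ = 0.698(28.2) + 0.302(60.3) = 19.6836 + 18.2106 = 37.8942 → 37.894

37.894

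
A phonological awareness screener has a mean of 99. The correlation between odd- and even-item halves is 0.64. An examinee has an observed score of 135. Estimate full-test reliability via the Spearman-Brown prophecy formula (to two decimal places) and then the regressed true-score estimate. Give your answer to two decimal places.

Spearman-Brown: ρ = 2r/(1 + r) = 2(0.64)/(1 + 0.64) = 1.280/1.64 = 0.7805 → 0.78
T̂ = 0.78(135) + 0.22(99) = 105.30 + 21.78 = 127.080 → 127.08

127.08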